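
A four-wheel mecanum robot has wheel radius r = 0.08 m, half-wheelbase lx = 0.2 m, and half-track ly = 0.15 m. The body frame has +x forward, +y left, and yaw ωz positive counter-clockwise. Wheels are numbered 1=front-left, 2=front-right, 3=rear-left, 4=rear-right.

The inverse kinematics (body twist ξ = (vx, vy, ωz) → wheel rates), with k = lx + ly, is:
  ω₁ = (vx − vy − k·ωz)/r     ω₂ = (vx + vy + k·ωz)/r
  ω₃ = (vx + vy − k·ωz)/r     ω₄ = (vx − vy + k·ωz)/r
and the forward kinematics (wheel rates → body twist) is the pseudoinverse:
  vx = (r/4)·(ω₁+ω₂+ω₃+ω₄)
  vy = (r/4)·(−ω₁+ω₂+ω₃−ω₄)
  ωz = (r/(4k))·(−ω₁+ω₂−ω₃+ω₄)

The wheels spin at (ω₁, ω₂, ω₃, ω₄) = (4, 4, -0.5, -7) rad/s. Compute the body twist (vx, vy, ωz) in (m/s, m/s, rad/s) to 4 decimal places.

(0.0100, 0.1300, -0.3714)

k = lx + ly = 0.2 + 0.15 = 0.3500
ω₁+ω₂+ω₃+ω₄ = 0.5000  →  vx = (0.08/4)·0.5000 = 0.0100
−ω₁+ω₂+ω₃−ω₄ = 6.5000  →  vy = (0.08/4)·6.5000 = 0.1300
−ω₁+ω₂−ω₃+ω₄ = -6.5000  →  ωz = (0.08/1.4000)·-6.5000 = -0.3714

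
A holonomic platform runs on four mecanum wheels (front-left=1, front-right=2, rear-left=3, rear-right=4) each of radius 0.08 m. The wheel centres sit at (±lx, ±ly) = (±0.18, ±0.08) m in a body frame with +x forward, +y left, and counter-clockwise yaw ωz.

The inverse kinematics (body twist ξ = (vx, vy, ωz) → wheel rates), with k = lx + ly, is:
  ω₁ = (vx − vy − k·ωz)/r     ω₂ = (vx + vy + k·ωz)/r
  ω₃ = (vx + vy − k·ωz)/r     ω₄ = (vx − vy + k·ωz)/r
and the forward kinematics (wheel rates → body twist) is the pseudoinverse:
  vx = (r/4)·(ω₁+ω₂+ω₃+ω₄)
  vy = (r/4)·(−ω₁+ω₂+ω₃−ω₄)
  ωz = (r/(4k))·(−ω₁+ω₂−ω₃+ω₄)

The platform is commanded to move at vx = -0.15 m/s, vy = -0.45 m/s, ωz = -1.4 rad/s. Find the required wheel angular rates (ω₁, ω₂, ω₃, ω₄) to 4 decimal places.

k = lx + ly = 0.18 + 0.08 = 0.2600;  k·ωz = 0.2600·-1.4 = -0.3640
ω₁ (FL) = (vx − vy − k·ωz)/r = 0.6640/0.08 = 8.3000
ω₂ (FR) = (vx + vy + k·ωz)/r = -0.9640/0.08 = -12.0500
ω₃ (RL) = (vx + vy − k·ωz)/r = -0.2360/0.08 = -2.9500
ω₄ (RR) = (vx − vy + k·ωz)/r = -0.0640/0.08 = -0.8000

(8.3000, -12.0500, -2.9500, -0.8000)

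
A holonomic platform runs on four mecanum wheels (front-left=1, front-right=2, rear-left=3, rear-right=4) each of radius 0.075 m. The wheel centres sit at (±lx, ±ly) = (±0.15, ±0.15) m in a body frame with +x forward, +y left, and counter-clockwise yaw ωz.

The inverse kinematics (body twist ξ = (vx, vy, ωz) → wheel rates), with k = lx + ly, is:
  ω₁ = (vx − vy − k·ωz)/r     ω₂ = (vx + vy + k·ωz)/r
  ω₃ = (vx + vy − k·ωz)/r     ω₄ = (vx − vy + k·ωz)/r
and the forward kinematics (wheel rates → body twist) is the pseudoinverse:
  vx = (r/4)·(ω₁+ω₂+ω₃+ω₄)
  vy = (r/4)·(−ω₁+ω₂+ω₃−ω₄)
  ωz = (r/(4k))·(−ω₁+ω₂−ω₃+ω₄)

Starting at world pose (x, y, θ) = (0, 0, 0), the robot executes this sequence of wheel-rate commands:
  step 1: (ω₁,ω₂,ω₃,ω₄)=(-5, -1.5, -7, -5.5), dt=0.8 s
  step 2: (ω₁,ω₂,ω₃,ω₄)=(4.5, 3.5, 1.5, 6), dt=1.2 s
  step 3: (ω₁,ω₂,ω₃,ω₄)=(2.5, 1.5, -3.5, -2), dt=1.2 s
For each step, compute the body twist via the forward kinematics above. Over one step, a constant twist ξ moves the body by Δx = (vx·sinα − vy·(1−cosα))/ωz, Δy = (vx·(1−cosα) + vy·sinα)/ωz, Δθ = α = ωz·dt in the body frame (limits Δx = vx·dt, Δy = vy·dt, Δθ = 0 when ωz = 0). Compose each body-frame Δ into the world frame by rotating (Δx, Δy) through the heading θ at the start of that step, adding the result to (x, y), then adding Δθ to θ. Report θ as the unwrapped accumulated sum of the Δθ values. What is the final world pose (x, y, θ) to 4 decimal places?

(0.0823, -0.0565, 0.5500)

step 1: ξ=(vx,vy,ωz)=(-0.3563, 0.0375, 0.3125), dt=0.8 → body Δ=(-0.2858, -0.0058, 0.2500) → world pose (-0.2858, -0.0058, 0.2500)
step 2: ξ=(vx,vy,ωz)=(0.2906, -0.1031, 0.2188), dt=1.2 → body Δ=(0.3609, -0.0768, 0.2625) → world pose (0.0829, 0.0091, 0.5125)
step 3: ξ=(vx,vy,ωz)=(-0.0281, -0.0469, 0.0312), dt=1.2 → body Δ=(-0.0327, -0.0569, 0.0375) → world pose (0.0823, -0.0565, 0.5500)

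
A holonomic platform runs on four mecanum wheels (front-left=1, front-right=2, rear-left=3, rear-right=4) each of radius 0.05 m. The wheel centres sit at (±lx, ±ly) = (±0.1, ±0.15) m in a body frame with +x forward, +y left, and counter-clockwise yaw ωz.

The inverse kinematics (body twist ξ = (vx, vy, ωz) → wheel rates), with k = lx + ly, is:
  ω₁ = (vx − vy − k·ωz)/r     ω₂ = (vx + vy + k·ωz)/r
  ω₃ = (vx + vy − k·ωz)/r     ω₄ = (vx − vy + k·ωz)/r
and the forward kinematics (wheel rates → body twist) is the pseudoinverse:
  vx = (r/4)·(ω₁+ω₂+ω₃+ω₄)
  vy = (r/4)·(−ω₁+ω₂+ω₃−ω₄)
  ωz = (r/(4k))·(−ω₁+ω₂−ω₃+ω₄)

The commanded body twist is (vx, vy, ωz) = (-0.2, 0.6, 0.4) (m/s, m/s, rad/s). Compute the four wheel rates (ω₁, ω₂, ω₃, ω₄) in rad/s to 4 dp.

(-18.0000, 10.0000, 6.0000, -14.0000)

k = lx + ly = 0.1 + 0.15 = 0.2500;  k·ωz = 0.2500·0.4 = 0.1000
ω₁ (FL) = (vx − vy − k·ωz)/r = -0.9000/0.05 = -18.0000
ω₂ (FR) = (vx + vy + k·ωz)/r = 0.5000/0.05 = 10.0000
ω₃ (RL) = (vx + vy − k·ωz)/r = 0.3000/0.05 = 6.0000
ω₄ (RR) = (vx − vy + k·ωz)/r = -0.7000/0.05 = -14.0000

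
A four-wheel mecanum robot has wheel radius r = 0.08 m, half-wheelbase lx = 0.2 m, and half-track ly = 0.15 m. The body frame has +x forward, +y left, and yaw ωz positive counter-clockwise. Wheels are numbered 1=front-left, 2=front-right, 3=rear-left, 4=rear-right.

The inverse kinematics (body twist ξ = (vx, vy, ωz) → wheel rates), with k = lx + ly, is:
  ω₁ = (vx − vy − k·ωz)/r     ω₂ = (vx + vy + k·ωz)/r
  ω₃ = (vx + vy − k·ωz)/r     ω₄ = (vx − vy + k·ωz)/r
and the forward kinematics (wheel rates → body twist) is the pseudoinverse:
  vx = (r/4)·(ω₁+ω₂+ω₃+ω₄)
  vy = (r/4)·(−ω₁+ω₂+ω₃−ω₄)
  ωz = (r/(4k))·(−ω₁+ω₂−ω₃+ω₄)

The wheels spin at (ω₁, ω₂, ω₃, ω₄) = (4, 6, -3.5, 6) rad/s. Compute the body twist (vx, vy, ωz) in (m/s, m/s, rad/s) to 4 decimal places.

(0.2500, -0.1500, 0.6571)

k = lx + ly = 0.2 + 0.15 = 0.3500
ω₁+ω₂+ω₃+ω₄ = 12.5000  →  vx = (0.08/4)·12.5000 = 0.2500
−ω₁+ω₂+ω₃−ω₄ = -7.5000  →  vy = (0.08/4)·-7.5000 = -0.1500
−ω₁+ω₂−ω₃+ω₄ = 11.5000  →  ωz = (0.08/1.4000)·11.5000 = 0.6571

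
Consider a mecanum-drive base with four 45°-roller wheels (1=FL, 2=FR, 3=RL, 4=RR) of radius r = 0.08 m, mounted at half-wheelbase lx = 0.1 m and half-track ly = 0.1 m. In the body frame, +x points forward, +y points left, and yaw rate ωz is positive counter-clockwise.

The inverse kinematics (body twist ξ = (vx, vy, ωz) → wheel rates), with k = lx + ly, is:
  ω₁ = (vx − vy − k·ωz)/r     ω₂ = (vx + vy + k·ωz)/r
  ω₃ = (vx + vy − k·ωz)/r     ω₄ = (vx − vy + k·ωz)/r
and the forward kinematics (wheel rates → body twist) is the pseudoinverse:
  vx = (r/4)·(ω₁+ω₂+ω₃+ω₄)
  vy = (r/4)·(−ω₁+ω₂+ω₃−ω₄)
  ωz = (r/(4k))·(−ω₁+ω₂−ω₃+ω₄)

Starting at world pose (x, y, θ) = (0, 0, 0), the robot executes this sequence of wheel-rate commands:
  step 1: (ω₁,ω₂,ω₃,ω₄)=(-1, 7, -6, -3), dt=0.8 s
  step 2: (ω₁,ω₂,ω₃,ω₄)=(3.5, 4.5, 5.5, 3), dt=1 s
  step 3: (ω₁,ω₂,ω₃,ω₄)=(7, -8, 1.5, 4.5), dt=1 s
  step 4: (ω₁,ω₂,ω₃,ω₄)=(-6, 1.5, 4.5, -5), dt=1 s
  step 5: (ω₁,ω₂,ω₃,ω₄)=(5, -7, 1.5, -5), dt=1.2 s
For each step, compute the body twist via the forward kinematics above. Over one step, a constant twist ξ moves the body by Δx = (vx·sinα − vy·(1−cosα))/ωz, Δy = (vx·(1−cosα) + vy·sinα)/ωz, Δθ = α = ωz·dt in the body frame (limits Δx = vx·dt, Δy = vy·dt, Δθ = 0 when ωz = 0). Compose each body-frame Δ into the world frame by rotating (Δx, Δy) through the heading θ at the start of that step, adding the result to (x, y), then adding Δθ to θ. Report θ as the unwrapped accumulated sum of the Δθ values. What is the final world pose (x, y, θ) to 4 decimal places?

(0.2574, 0.4786, -2.8900)

step 1: ξ=(vx,vy,ωz)=(-0.0600, 0.1000, 1.1000), dt=0.8 → body Δ=(-0.0750, 0.0503, 0.8800) → world pose (-0.0750, 0.0503, 0.8800)
step 2: ξ=(vx,vy,ωz)=(0.3300, 0.0700, -0.1500), dt=1.0 → body Δ=(0.3340, 0.0450, -0.1500) → world pose (0.1031, 0.3364, 0.7300)
step 3: ξ=(vx,vy,ωz)=(0.1000, -0.3600, -1.2000), dt=1.0 → body Δ=(-0.1136, -0.3327, -1.2000) → world pose (0.2403, 0.0127, -0.4700)
step 4: ξ=(vx,vy,ωz)=(-0.1000, 0.3400, -0.2000), dt=1.0 → body Δ=(-0.0654, 0.3477, -0.2000) → world pose (0.3394, 0.3523, -0.6700)
step 5: ξ=(vx,vy,ωz)=(-0.1100, -0.1100, -1.8500), dt=1.2 → body Δ=(-0.1428, 0.0480, -2.2200) → world pose (0.2574, 0.4786, -2.8900)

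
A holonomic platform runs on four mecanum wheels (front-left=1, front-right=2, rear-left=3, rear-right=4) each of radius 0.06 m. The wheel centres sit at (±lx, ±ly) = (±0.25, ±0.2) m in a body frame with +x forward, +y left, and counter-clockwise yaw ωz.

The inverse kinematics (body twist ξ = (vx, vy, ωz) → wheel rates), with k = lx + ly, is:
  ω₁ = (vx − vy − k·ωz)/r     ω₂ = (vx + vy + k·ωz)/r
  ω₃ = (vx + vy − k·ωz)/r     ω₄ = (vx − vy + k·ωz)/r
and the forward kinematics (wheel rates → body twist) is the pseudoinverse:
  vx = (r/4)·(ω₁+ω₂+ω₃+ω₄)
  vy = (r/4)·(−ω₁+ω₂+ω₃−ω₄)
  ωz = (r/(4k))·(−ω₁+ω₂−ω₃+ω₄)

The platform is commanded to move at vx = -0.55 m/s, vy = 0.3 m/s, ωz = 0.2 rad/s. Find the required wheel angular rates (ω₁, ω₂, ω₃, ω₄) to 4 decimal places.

(-15.6667, -2.6667, -5.6667, -12.6667)

k = lx + ly = 0.25 + 0.2 = 0.4500;  k·ωz = 0.4500·0.2 = 0.0900
ω₁ (FL) = (vx − vy − k·ωz)/r = -0.9400/0.06 = -15.6667
ω₂ (FR) = (vx + vy + k·ωz)/r = -0.1600/0.06 = -2.6667
ω₃ (RL) = (vx + vy − k·ωz)/r = -0.3400/0.06 = -5.6667
ω₄ (RR) = (vx − vy + k·ωz)/r = -0.7600/0.06 = -12.6667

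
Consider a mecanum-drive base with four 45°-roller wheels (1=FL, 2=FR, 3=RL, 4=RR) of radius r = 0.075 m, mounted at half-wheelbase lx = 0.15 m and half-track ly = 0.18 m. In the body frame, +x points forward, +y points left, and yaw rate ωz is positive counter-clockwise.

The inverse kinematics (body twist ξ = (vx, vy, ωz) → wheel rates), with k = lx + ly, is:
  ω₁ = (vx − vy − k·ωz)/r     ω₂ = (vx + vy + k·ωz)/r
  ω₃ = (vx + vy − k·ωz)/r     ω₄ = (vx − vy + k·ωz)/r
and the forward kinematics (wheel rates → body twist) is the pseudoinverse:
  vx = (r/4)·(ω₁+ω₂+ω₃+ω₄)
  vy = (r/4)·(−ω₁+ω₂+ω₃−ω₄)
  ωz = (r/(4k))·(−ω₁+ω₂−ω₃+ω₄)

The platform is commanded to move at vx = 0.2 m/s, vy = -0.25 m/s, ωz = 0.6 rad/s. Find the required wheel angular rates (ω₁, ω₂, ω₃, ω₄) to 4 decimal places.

(3.3600, 1.9733, -3.3067, 8.6400)

k = lx + ly = 0.15 + 0.18 = 0.3300;  k·ωz = 0.3300·0.6 = 0.1980
ω₁ (FL) = (vx − vy − k·ωz)/r = 0.2520/0.075 = 3.3600
ω₂ (FR) = (vx + vy + k·ωz)/r = 0.1480/0.075 = 1.9733
ω₃ (RL) = (vx + vy − k·ωz)/r = -0.2480/0.075 = -3.3067
ω₄ (RR) = (vx − vy + k·ωz)/r = 0.6480/0.075 = 8.6400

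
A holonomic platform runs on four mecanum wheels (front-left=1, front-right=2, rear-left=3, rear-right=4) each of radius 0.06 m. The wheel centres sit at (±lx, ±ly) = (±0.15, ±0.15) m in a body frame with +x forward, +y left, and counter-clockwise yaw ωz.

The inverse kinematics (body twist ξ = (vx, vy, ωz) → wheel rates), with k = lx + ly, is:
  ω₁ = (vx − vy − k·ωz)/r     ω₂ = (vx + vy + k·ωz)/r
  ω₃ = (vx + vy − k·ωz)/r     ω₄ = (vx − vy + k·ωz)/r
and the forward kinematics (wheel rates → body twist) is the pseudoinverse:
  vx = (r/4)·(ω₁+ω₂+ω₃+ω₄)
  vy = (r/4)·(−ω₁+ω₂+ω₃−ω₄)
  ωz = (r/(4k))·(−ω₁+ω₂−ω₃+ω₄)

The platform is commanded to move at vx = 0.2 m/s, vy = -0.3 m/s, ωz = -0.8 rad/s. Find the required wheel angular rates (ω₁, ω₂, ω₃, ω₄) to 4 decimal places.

(12.3333, -5.6667, 2.3333, 4.3333)

k = lx + ly = 0.15 + 0.15 = 0.3000;  k·ωz = 0.3000·-0.8 = -0.2400
ω₁ (FL) = (vx − vy − k·ωz)/r = 0.7400/0.06 = 12.3333
ω₂ (FR) = (vx + vy + k·ωz)/r = -0.3400/0.06 = -5.6667
ω₃ (RL) = (vx + vy − k·ωz)/r = 0.1400/0.06 = 2.3333
ω₄ (RR) = (vx − vy + k·ωz)/r = 0.2600/0.06 = 4.3333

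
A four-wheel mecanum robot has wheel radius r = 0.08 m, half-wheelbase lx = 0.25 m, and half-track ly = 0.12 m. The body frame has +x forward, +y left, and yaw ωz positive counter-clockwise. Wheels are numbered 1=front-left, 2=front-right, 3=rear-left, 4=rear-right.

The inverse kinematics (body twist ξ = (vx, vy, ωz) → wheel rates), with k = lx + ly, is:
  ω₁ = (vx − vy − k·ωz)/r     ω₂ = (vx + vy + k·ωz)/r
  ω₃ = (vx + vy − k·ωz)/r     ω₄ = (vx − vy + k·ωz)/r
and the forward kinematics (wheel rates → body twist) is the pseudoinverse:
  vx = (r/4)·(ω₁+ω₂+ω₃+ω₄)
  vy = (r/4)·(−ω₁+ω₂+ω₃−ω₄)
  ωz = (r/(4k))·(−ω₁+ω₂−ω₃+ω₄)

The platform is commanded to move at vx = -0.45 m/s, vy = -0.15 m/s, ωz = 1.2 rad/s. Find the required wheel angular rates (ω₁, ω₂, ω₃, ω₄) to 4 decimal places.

(-9.3000, -1.9500, -13.0500, 1.8000)

k = lx + ly = 0.25 + 0.12 = 0.3700;  k·ωz = 0.3700·1.2 = 0.4440
ω₁ (FL) = (vx − vy − k·ωz)/r = -0.7440/0.08 = -9.3000
ω₂ (FR) = (vx + vy + k·ωz)/r = -0.1560/0.08 = -1.9500
ω₃ (RL) = (vx + vy − k·ωz)/r = -1.0440/0.08 = -13.0500
ω₄ (RR) = (vx − vy + k·ωz)/r = 0.1440/0.08 = 1.8000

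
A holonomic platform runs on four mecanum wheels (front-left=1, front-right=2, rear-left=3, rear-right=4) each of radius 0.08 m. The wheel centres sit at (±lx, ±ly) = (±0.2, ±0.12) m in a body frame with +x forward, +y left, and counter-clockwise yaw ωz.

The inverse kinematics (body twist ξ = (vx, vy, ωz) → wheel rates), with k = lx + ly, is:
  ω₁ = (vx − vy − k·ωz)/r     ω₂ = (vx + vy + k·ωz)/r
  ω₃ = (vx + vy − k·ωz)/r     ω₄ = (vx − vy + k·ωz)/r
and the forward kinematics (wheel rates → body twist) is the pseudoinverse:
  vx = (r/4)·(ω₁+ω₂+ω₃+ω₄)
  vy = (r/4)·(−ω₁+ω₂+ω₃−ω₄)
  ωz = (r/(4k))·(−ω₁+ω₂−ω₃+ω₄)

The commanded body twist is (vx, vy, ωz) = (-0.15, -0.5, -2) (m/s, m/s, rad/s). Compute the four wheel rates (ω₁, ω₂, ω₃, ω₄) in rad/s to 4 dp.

k = lx + ly = 0.2 + 0.12 = 0.3200;  k·ωz = 0.3200·-2 = -0.6400
ω₁ (FL) = (vx − vy − k·ωz)/r = 0.9900/0.08 = 12.3750
ω₂ (FR) = (vx + vy + k·ωz)/r = -1.2900/0.08 = -16.1250
ω₃ (RL) = (vx + vy − k·ωz)/r = -0.0100/0.08 = -0.1250
ω₄ (RR) = (vx − vy + k·ωz)/r = -0.2900/0.08 = -3.6250

(12.3750, -16.1250, -0.1250, -3.6250)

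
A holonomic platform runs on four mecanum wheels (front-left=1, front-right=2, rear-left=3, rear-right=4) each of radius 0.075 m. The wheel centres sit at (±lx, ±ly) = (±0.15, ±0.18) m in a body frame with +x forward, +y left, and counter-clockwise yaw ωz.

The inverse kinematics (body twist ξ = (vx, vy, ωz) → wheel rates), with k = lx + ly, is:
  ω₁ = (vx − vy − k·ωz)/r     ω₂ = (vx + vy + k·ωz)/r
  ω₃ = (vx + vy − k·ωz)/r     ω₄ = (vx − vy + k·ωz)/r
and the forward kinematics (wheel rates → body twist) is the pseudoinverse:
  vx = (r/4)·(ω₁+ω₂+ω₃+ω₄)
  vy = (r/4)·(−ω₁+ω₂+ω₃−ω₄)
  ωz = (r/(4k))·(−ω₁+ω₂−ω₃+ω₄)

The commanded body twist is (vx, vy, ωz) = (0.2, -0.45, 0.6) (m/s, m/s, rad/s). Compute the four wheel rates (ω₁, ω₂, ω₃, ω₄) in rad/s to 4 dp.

(6.0267, -0.6933, -5.9733, 11.3067)

k = lx + ly = 0.15 + 0.18 = 0.3300;  k·ωz = 0.3300·0.6 = 0.1980
ω₁ (FL) = (vx − vy − k·ωz)/r = 0.4520/0.075 = 6.0267
ω₂ (FR) = (vx + vy + k·ωz)/r = -0.0520/0.075 = -0.6933
ω₃ (RL) = (vx + vy − k·ωz)/r = -0.4480/0.075 = -5.9733
ω₄ (RR) = (vx − vy + k·ωz)/r = 0.8480/0.075 = 11.3067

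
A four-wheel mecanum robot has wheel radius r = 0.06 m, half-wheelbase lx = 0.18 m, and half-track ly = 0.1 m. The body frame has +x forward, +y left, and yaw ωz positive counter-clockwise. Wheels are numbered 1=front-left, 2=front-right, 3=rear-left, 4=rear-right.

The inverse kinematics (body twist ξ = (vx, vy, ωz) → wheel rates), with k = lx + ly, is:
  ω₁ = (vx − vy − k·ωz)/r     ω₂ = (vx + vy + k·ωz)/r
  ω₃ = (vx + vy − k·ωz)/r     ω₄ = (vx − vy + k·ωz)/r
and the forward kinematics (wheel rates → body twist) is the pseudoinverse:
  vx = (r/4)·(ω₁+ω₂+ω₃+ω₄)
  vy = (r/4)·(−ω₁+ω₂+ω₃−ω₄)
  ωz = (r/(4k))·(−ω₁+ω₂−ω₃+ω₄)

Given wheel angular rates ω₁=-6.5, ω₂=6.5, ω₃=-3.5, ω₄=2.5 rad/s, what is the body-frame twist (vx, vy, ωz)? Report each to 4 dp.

k = lx + ly = 0.18 + 0.1 = 0.2800
ω₁+ω₂+ω₃+ω₄ = -1.0000  →  vx = (0.06/4)·-1.0000 = -0.0150
−ω₁+ω₂+ω₃−ω₄ = 7.0000  →  vy = (0.06/4)·7.0000 = 0.1050
−ω₁+ω₂−ω₃+ω₄ = 19.0000  →  ωz = (0.06/1.1200)·19.0000 = 1.0179

(-0.0150, 0.1050, 1.0179)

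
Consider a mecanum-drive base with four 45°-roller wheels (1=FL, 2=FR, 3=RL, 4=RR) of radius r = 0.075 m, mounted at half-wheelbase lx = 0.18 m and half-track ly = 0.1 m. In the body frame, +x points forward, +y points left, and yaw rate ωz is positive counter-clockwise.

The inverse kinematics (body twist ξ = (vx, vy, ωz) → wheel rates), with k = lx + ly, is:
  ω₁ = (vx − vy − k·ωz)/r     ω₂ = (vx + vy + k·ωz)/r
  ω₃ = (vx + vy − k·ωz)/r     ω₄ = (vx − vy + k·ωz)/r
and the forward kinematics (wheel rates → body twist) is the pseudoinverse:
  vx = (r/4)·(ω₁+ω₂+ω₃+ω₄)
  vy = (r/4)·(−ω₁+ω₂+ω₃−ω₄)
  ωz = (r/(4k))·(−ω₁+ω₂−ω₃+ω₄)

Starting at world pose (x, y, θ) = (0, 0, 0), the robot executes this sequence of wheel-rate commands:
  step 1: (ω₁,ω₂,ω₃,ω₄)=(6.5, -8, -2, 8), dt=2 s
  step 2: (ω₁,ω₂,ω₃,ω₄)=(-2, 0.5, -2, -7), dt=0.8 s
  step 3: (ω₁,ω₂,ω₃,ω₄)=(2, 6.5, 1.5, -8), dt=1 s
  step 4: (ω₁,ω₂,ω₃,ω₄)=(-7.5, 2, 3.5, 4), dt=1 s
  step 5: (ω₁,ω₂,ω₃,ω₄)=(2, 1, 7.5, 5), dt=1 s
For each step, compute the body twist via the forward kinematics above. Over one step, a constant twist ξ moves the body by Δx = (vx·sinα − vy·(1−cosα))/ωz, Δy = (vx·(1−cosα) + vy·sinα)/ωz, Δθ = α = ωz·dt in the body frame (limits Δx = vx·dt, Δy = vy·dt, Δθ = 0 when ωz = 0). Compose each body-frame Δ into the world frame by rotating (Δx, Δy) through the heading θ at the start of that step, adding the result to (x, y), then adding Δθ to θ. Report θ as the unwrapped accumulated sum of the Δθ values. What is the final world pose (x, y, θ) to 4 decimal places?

step 1: ξ=(vx,vy,ωz)=(0.0844, -0.4594, -0.3013), dt=2.0 → body Δ=(-0.1099, -0.9135, -0.6027) → world pose (-0.1099, -0.9135, -0.6027)
step 2: ξ=(vx,vy,ωz)=(-0.1969, 0.1406, -0.1674), dt=0.8 → body Δ=(-0.1495, 0.1227, -0.1339) → world pose (-0.1635, -0.7276, -0.7366)
step 3: ξ=(vx,vy,ωz)=(0.0375, 0.2625, -0.3348), dt=1.0 → body Δ=(0.0803, 0.2514, -0.3348) → world pose (0.0649, -0.5954, -1.0714)
step 4: ξ=(vx,vy,ωz)=(0.0375, 0.1688, 0.6696), dt=1.0 → body Δ=(-0.0197, 0.1685, 0.6696) → world pose (0.2034, -0.4974, -0.4018)
step 5: ξ=(vx,vy,ωz)=(0.2906, 0.0281, -0.2344), dt=1.0 → body Δ=(0.2913, -0.0060, -0.2344) → world pose (0.4691, -0.6169, -0.6362)

(0.4691, -0.6169, -0.6362)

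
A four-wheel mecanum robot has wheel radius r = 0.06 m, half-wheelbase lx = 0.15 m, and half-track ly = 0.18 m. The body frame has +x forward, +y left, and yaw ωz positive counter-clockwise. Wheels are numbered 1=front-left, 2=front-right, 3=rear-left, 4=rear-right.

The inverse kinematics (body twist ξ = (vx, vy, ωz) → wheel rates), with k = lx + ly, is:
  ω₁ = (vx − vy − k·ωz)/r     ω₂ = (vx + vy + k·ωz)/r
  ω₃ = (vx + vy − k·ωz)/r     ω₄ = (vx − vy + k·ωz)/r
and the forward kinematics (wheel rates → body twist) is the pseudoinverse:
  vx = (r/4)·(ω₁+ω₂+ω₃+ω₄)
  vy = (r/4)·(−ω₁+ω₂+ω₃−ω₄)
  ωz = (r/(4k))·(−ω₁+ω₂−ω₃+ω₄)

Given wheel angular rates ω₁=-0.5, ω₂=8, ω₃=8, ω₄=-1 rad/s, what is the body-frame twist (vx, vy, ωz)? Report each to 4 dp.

k = lx + ly = 0.15 + 0.18 = 0.3300
ω₁+ω₂+ω₃+ω₄ = 14.5000  →  vx = (0.06/4)·14.5000 = 0.2175
−ω₁+ω₂+ω₃−ω₄ = 17.5000  →  vy = (0.06/4)·17.5000 = 0.2625
−ω₁+ω₂−ω₃+ω₄ = -0.5000  →  ωz = (0.06/1.3200)·-0.5000 = -0.0227

(0.2175, 0.2625, -0.0227)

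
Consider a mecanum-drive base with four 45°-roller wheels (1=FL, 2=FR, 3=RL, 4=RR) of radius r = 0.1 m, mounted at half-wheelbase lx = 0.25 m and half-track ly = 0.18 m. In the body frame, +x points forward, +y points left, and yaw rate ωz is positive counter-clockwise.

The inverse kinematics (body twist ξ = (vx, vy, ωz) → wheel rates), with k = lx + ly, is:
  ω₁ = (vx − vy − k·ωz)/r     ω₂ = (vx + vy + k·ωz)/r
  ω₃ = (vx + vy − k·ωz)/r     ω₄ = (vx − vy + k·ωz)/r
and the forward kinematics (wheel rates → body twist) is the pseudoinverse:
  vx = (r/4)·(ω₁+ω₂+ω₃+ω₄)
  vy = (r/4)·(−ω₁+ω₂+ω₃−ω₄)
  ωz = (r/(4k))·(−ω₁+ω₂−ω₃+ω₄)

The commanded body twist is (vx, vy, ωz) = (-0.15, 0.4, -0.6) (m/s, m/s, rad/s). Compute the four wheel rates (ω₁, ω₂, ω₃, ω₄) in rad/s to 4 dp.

k = lx + ly = 0.25 + 0.18 = 0.4300;  k·ωz = 0.4300·-0.6 = -0.2580
ω₁ (FL) = (vx − vy − k·ωz)/r = -0.2920/0.1 = -2.9200
ω₂ (FR) = (vx + vy + k·ωz)/r = -0.0080/0.1 = -0.0800
ω₃ (RL) = (vx + vy − k·ωz)/r = 0.5080/0.1 = 5.0800
ω₄ (RR) = (vx − vy + k·ωz)/r = -0.8080/0.1 = -8.0800

(-2.9200, -0.0800, 5.0800, -8.0800)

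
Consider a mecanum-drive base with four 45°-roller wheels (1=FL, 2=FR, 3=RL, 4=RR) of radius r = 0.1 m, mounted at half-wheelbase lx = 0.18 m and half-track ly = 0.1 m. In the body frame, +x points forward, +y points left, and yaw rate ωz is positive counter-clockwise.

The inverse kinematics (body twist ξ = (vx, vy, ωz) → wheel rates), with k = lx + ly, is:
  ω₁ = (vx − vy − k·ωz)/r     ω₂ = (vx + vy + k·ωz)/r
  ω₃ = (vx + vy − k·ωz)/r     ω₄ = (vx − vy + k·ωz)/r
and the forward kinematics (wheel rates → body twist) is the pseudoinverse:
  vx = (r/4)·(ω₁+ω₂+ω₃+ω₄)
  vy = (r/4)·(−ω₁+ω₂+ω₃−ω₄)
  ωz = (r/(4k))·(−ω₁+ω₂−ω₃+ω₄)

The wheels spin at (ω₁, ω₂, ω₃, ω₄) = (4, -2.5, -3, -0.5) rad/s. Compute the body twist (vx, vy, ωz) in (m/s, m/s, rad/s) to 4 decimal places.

(-0.0500, -0.2250, -0.3571)

k = lx + ly = 0.18 + 0.1 = 0.2800
ω₁+ω₂+ω₃+ω₄ = -2.0000  →  vx = (0.1/4)·-2.0000 = -0.0500
−ω₁+ω₂+ω₃−ω₄ = -9.0000  →  vy = (0.1/4)·-9.0000 = -0.2250
−ω₁+ω₂−ω₃+ω₄ = -4.0000  →  ωz = (0.1/1.1200)·-4.0000 = -0.3571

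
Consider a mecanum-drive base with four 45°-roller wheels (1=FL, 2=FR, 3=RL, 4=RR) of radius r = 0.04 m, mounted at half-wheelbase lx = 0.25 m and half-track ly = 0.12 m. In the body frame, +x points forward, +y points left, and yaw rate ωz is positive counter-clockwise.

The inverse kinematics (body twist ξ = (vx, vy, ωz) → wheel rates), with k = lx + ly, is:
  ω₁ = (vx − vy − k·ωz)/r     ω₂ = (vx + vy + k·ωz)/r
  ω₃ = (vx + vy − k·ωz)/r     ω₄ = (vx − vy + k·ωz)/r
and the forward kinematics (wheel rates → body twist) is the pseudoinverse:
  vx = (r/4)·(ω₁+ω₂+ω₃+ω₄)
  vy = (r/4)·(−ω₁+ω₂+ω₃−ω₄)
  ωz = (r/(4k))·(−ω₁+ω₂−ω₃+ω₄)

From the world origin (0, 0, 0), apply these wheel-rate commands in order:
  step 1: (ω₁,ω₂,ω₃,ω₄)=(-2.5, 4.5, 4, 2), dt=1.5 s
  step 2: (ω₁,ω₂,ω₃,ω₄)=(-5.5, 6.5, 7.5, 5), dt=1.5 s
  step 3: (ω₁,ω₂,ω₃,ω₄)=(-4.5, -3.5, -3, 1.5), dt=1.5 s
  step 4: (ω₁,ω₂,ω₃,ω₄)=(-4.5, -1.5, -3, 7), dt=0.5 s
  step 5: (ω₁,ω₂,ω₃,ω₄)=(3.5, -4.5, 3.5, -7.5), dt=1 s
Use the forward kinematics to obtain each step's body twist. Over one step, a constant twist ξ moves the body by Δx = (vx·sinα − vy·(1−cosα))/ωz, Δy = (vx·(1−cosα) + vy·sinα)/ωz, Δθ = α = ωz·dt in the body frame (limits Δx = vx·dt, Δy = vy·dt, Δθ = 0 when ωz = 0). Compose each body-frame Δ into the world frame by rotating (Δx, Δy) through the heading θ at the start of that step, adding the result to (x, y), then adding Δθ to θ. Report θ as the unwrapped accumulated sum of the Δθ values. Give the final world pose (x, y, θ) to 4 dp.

(0.0974, 0.2511, 0.4730)

step 1: ξ=(vx,vy,ωz)=(0.0800, 0.0900, 0.1351), dt=1.5 → body Δ=(0.1055, 0.1462, 0.2027) → world pose (0.1055, 0.1462, 0.2027)
step 2: ξ=(vx,vy,ωz)=(0.1350, 0.1450, 0.2568), dt=1.5 → body Δ=(0.1562, 0.2507, 0.3851) → world pose (0.2080, 0.4232, 0.5878)
step 3: ξ=(vx,vy,ωz)=(-0.0950, -0.0350, 0.1486), dt=1.5 → body Δ=(-0.1355, -0.0679, 0.2230) → world pose (0.1329, 0.2916, 0.8108)
step 4: ξ=(vx,vy,ωz)=(-0.0200, -0.0700, 0.3514), dt=0.5 → body Δ=(-0.0069, -0.0357, 0.1757) → world pose (0.1541, 0.2620, 0.9865)
step 5: ξ=(vx,vy,ωz)=(-0.0500, 0.0300, -0.5135), dt=1.0 → body Δ=(-0.0403, 0.0413, -0.5135) → world pose (0.0974, 0.2511, 0.4730)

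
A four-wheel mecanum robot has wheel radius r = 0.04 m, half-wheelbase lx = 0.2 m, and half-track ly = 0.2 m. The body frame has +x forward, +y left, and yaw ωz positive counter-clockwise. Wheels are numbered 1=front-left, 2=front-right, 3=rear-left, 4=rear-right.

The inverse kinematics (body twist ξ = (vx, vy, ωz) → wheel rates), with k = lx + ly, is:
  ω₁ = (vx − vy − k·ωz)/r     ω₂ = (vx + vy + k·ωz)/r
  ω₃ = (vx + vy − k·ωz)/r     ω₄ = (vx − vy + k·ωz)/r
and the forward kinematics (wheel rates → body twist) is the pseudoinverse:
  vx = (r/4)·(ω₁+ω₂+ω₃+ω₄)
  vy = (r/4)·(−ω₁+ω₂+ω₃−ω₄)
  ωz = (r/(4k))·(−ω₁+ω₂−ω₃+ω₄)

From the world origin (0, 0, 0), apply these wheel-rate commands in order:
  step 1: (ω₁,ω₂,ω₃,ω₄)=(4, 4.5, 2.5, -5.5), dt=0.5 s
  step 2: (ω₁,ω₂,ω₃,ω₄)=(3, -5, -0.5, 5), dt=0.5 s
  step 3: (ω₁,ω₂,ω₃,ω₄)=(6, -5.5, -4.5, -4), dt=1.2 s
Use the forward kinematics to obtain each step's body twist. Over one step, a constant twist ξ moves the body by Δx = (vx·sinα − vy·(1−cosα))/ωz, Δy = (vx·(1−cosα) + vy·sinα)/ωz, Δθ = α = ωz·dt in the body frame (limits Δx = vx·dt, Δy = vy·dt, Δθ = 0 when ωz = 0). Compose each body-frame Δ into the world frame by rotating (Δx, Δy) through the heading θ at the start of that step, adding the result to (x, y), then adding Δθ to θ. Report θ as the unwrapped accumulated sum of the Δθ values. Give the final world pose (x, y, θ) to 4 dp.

step 1: ξ=(vx,vy,ωz)=(0.0550, 0.0850, -0.1875), dt=0.5 → body Δ=(0.0295, 0.0411, -0.0937) → world pose (0.0295, 0.0411, -0.0937)
step 2: ξ=(vx,vy,ωz)=(0.0250, -0.1350, -0.0625), dt=0.5 → body Δ=(0.0114, -0.0677, -0.0312) → world pose (0.0345, -0.0273, -0.1250)
step 3: ξ=(vx,vy,ωz)=(-0.0800, -0.1200, -0.2750), dt=1.2 → body Δ=(-0.1178, -0.1257, -0.3300) → world pose (-0.0981, -0.1373, -0.4550)

(-0.0981, -0.1373, -0.4550)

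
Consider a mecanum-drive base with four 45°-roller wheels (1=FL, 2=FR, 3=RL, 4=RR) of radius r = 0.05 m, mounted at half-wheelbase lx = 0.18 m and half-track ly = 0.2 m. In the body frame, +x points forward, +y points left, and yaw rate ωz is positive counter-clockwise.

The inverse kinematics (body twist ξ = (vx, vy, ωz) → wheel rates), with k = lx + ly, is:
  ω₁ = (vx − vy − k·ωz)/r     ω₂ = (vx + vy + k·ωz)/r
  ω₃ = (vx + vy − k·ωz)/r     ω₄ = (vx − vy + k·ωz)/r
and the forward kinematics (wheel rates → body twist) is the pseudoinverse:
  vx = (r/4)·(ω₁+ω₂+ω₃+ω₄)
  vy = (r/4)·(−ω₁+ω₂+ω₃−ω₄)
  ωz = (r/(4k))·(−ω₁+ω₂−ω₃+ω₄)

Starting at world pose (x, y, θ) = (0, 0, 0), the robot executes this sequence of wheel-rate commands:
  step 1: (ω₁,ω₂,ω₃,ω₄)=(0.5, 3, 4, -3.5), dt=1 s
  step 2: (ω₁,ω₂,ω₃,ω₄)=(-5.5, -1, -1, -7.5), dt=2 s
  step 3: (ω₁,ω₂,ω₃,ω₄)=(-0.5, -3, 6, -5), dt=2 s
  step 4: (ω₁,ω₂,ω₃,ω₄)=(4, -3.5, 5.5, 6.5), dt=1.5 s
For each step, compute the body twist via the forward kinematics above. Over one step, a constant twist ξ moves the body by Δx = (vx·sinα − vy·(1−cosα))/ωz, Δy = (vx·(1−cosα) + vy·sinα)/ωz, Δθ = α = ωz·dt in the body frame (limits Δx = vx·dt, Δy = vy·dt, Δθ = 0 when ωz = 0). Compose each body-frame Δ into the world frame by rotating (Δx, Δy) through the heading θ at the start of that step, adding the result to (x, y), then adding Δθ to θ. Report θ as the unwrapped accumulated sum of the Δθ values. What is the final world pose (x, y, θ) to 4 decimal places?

(-0.2504, 0.4030, -1.5049)

step 1: ξ=(vx,vy,ωz)=(0.0500, 0.1250, -0.1645), dt=1.0 → body Δ=(0.0600, 0.1203, -0.1645) → world pose (0.0600, 0.1203, -0.1645)
step 2: ξ=(vx,vy,ωz)=(-0.1875, 0.1375, -0.0658), dt=2.0 → body Δ=(-0.3559, 0.2988, -0.1316) → world pose (-0.2421, 0.4734, -0.2961)
step 3: ξ=(vx,vy,ωz)=(-0.0312, 0.1063, -0.4441), dt=2.0 → body Δ=(0.0337, 0.2116, -0.8882) → world pose (-0.1481, 0.6660, -1.1842)
step 4: ξ=(vx,vy,ωz)=(0.1562, -0.1063, -0.2138), dt=1.5 → body Δ=(0.2050, -0.1939, -0.3207) → world pose (-0.2504, 0.4030, -1.5049)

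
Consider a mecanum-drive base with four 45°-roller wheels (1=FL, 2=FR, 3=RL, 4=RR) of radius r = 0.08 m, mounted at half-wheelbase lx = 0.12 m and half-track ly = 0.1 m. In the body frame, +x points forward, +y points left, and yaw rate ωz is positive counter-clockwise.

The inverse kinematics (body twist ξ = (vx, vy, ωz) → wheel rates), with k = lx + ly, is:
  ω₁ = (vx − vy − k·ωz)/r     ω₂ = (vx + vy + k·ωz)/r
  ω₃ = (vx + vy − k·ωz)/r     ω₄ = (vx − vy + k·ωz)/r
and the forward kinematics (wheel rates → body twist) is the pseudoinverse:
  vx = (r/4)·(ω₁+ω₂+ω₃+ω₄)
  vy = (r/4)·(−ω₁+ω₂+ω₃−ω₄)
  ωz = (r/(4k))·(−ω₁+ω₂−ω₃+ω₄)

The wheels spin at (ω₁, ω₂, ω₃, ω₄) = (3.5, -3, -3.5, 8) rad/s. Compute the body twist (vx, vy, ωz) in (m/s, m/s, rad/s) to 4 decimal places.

(0.1000, -0.3600, 0.4545)

k = lx + ly = 0.12 + 0.1 = 0.2200
ω₁+ω₂+ω₃+ω₄ = 5.0000  →  vx = (0.08/4)·5.0000 = 0.1000
−ω₁+ω₂+ω₃−ω₄ = -18.0000  →  vy = (0.08/4)·-18.0000 = -0.3600
−ω₁+ω₂−ω₃+ω₄ = 5.0000  →  ωz = (0.08/0.8800)·5.0000 = 0.4545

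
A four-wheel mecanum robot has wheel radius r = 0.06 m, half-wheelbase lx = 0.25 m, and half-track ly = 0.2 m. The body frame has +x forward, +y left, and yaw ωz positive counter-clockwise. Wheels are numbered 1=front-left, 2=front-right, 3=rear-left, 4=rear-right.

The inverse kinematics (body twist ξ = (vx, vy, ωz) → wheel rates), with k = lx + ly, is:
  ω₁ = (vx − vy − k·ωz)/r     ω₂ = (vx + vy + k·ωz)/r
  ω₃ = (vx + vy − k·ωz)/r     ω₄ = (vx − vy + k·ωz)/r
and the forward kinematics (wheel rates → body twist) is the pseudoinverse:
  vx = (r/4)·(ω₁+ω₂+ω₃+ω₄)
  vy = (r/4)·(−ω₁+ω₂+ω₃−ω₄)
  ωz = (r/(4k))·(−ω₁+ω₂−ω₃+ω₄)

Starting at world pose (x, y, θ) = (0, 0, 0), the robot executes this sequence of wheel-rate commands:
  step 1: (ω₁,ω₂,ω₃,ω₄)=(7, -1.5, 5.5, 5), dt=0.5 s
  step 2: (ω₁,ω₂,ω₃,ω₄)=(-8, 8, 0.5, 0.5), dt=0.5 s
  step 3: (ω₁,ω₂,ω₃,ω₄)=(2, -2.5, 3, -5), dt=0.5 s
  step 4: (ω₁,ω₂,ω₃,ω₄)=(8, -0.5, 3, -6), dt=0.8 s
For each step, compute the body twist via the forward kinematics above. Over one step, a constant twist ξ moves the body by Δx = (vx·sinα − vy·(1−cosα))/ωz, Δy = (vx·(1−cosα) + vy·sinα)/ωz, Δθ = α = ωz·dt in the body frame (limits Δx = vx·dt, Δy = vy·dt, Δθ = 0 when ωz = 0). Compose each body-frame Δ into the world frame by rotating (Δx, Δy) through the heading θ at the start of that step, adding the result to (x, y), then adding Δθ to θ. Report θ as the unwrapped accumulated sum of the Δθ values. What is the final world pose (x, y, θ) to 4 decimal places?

step 1: ξ=(vx,vy,ωz)=(0.2400, -0.1200, -0.3000), dt=0.5 → body Δ=(0.1151, -0.0688, -0.1500) → world pose (0.1151, -0.0688, -0.1500)
step 2: ξ=(vx,vy,ωz)=(0.0150, 0.2400, 0.5333), dt=0.5 → body Δ=(-0.0085, 0.1196, 0.2667) → world pose (0.1245, 0.0507, 0.1167)
step 3: ξ=(vx,vy,ωz)=(-0.0375, 0.0525, -0.4167), dt=0.5 → body Δ=(-0.0159, 0.0280, -0.2083) → world pose (0.1055, 0.0767, -0.0917)
step 4: ξ=(vx,vy,ωz)=(0.0675, 0.0075, -0.5833), dt=0.8 → body Δ=(0.0534, -0.0066, -0.4667) → world pose (0.1581, 0.0653, -0.5583)

(0.1581, 0.0653, -0.5583)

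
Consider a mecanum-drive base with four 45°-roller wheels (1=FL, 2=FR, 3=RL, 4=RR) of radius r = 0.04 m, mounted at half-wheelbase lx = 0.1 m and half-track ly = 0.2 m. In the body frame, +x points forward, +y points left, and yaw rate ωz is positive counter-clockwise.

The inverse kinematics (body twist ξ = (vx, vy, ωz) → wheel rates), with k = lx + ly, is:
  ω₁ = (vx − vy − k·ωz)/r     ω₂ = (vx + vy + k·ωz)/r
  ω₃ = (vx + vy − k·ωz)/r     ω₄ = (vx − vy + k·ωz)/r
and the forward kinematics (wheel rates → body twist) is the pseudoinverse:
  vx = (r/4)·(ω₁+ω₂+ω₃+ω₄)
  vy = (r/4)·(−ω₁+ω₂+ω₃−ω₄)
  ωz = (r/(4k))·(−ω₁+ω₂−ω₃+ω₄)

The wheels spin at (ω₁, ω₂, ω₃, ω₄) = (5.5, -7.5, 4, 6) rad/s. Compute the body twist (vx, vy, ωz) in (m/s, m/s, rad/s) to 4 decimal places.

k = lx + ly = 0.1 + 0.2 = 0.3000
ω₁+ω₂+ω₃+ω₄ = 8.0000  →  vx = (0.04/4)·8.0000 = 0.0800
−ω₁+ω₂+ω₃−ω₄ = -15.0000  →  vy = (0.04/4)·-15.0000 = -0.1500
−ω₁+ω₂−ω₃+ω₄ = -11.0000  →  ωz = (0.04/1.2000)·-11.0000 = -0.3667

(0.0800, -0.1500, -0.3667)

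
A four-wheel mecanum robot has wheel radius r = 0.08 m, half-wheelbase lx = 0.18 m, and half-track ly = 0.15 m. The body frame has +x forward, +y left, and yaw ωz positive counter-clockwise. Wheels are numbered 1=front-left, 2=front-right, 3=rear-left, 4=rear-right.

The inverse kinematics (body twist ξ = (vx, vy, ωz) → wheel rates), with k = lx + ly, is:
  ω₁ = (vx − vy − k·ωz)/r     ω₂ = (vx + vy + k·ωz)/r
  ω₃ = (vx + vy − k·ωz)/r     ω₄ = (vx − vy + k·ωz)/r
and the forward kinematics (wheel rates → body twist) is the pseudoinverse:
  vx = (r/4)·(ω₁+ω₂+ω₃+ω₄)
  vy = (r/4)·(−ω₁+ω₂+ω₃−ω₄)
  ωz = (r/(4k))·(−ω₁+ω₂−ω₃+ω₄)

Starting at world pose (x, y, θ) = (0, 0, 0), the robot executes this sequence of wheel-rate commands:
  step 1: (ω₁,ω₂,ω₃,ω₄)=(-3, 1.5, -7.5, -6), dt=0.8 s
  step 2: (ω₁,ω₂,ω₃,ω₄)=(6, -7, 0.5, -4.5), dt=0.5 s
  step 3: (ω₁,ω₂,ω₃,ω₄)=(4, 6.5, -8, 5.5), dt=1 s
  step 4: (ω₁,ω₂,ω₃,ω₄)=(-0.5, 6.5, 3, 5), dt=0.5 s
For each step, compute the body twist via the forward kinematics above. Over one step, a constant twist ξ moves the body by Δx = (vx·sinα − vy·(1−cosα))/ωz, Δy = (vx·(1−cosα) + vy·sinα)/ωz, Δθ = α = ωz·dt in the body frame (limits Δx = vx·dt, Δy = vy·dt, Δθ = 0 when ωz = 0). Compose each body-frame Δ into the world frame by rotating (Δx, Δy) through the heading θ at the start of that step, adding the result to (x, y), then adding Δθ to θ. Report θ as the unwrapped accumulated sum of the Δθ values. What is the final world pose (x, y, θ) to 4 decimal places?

(-0.0390, -0.1002, 0.9879)

step 1: ξ=(vx,vy,ωz)=(-0.3000, 0.0600, 0.3636), dt=0.8 → body Δ=(-0.2436, 0.0127, 0.2909) → world pose (-0.2436, 0.0127, 0.2909)
step 2: ξ=(vx,vy,ωz)=(-0.1000, -0.1600, -1.0909), dt=0.5 → body Δ=(-0.0688, -0.0628, -0.5455) → world pose (-0.2915, -0.0672, -0.2545)
step 3: ξ=(vx,vy,ωz)=(0.1600, -0.2200, 0.9697), dt=1.0 → body Δ=(0.2346, -0.1154, 0.9697) → world pose (-0.0935, -0.2380, 0.7152)
step 4: ξ=(vx,vy,ωz)=(0.2800, 0.1000, 0.5455), dt=0.5 → body Δ=(0.1315, 0.0684, 0.2727) → world pose (-0.0390, -0.1002, 0.9879)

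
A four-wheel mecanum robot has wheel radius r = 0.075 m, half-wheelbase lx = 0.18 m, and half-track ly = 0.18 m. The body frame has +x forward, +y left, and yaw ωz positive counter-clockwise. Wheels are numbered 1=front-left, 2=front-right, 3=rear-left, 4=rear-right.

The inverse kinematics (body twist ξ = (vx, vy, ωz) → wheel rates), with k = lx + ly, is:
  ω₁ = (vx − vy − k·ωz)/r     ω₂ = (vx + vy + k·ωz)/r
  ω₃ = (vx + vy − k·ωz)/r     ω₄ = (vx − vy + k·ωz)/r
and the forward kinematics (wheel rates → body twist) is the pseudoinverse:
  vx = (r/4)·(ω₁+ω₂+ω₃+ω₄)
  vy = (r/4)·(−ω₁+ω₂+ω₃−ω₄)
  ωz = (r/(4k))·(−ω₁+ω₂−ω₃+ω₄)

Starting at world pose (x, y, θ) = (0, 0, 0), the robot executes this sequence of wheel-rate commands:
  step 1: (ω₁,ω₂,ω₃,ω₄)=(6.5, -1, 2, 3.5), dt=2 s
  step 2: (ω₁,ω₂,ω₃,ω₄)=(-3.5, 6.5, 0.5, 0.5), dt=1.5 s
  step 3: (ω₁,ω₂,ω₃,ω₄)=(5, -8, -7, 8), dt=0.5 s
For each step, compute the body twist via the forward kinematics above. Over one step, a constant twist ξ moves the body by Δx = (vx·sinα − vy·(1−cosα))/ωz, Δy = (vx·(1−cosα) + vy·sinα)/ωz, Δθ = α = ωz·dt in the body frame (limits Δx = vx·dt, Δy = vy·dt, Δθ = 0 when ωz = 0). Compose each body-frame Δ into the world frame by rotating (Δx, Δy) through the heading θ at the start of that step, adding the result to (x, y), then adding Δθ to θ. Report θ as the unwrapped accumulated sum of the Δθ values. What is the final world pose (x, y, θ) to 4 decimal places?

step 1: ξ=(vx,vy,ωz)=(0.2062, -0.1688, -0.3125), dt=2.0 → body Δ=(0.2841, -0.4407, -0.6250) → world pose (0.2841, -0.4407, -0.6250)
step 2: ξ=(vx,vy,ωz)=(0.0750, 0.1875, 0.5208), dt=1.5 → body Δ=(-0.0030, 0.2953, 0.7812) → world pose (0.4544, -0.1995, 0.1562)
step 3: ξ=(vx,vy,ωz)=(-0.0375, -0.5250, 0.1042), dt=0.5 → body Δ=(-0.0119, -0.2629, 0.0521) → world pose (0.4836, -0.4610, 0.2083)

(0.4836, -0.4610, 0.2083)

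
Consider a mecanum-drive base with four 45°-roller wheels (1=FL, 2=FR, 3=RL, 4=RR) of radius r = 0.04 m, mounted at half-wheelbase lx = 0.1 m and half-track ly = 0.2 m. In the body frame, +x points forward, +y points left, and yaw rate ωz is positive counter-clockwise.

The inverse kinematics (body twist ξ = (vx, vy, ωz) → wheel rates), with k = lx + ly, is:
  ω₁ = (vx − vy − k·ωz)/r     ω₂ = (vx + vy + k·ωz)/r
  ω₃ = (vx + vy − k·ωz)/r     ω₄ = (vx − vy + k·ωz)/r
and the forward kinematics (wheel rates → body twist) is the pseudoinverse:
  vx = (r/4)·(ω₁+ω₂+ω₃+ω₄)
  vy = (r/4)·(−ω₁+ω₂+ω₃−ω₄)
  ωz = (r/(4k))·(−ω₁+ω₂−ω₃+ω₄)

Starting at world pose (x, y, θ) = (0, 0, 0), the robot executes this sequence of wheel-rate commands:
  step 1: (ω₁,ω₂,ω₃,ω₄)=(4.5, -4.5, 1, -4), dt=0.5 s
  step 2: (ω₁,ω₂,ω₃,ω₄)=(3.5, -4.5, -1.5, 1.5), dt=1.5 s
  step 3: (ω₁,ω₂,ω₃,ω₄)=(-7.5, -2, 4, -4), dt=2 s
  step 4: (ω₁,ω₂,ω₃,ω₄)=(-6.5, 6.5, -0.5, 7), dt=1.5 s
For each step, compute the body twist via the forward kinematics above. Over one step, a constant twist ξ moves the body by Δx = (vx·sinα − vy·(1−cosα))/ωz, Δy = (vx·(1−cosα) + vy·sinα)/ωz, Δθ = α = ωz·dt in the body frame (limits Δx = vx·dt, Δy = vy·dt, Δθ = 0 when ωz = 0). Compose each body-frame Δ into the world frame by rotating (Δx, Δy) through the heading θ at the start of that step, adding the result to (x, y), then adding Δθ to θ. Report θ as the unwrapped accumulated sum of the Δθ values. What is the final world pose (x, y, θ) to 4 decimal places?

(-0.0010, 0.2279, 0.3750)

step 1: ξ=(vx,vy,ωz)=(-0.0300, -0.0400, -0.4667), dt=0.5 → body Δ=(-0.0172, -0.0181, -0.2333) → world pose (-0.0172, -0.0181, -0.2333)
step 2: ξ=(vx,vy,ωz)=(-0.0100, -0.1100, -0.1667), dt=1.5 → body Δ=(-0.0354, -0.1614, -0.2500) → world pose (-0.0889, -0.1669, -0.4833)
step 3: ξ=(vx,vy,ωz)=(-0.0950, 0.1350, -0.0833), dt=2.0 → body Δ=(-0.1667, 0.2845, -0.1667) → world pose (-0.1043, 0.1625, -0.6500)
step 4: ξ=(vx,vy,ωz)=(0.0650, 0.0550, 0.6833), dt=1.5 → body Δ=(0.0426, 0.1145, 1.0250) → world pose (-0.0010, 0.2279, 0.3750)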